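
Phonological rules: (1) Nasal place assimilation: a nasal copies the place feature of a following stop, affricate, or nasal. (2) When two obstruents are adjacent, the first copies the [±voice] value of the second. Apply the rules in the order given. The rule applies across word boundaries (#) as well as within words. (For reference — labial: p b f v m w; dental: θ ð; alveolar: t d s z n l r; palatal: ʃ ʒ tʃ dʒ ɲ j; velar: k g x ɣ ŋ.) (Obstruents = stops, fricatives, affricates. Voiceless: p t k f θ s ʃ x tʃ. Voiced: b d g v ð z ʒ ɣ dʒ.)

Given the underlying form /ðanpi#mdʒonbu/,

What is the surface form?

[ðampi#ɲdʒombu]

Rule 1: /n/ before /p/ (labial) → [m]
Rule 1: /m/ before /dʒ/ (palatal) → [ɲ]
Rule 1: /n/ before /b/ (labial) → [m]
After rule 1: ðampi#ɲdʒombu
Rule 2: no segment meets the rule's conditions; no change.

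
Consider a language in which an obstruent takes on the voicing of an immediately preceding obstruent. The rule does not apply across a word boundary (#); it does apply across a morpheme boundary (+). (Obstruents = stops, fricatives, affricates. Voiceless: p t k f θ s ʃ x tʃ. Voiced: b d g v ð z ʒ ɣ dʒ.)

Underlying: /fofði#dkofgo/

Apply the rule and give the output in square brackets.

/ð/ after /f/ (voiceless) → [θ]
/k/ after /d/ (voiced) → [g]
/g/ after /f/ (voiceless) → [k]

[fofθi#dgofko]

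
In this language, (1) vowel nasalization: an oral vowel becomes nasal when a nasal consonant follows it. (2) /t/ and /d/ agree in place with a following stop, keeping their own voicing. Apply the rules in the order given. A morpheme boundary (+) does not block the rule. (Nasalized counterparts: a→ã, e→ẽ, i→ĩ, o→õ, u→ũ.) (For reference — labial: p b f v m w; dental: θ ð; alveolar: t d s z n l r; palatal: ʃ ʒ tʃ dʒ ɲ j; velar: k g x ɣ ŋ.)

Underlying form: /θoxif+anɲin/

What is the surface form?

Rule 1: /a/ before nasal /n/ → [ã]
Rule 1: /i/ before nasal /n/ → [ĩ]
After rule 1: θoxif+ãnɲĩn
Rule 2: no segment meets the rule's conditions; no change.

[θoxif+ãnɲĩn]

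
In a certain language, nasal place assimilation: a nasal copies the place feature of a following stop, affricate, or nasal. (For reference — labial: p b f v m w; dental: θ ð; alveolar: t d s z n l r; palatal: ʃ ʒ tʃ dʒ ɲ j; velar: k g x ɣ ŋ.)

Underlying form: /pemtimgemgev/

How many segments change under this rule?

/m/ before /t/ (alveolar) → [n]
/m/ before /g/ (velar) → [ŋ]
/m/ before /g/ (velar) → [ŋ]
3 segments change.

3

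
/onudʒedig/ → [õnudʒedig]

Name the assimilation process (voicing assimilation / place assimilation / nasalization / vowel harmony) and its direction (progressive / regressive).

/o/→[õ].
Each target copies a feature from the following segment, so the direction is regressive.

nasalization, regressive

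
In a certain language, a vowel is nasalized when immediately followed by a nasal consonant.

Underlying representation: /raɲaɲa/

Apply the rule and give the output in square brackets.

/a/ before nasal /ɲ/ → [ã]
/a/ before nasal /ɲ/ → [ã]

[rãɲãɲa]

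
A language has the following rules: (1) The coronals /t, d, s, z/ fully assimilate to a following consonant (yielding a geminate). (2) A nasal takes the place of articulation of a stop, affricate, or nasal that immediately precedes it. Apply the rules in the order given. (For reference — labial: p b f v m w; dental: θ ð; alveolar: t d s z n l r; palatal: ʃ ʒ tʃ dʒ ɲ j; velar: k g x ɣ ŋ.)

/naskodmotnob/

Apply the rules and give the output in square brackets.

Rule 1: /s/ before /k/ → [k] (total assimilation)
Rule 1: /d/ before /m/ → [m] (total assimilation)
Rule 1: /t/ before /n/ → [n] (total assimilation)
After rule 1: nakkommonnob
Rule 2: no segment meets the rule's conditions; no change.

[nakkommonnob]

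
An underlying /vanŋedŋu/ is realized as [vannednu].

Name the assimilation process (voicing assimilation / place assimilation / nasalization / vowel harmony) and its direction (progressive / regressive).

/ŋ/→[n] /ŋ/→[n].
Each target copies a feature from the preceding segment, so the direction is progressive.

place assimilation, progressive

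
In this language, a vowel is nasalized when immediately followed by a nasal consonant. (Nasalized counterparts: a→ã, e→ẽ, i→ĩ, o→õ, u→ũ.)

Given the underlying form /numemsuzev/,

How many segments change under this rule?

2

/u/ before nasal /m/ → [ũ]
/e/ before nasal /m/ → [ẽ]
2 segments change.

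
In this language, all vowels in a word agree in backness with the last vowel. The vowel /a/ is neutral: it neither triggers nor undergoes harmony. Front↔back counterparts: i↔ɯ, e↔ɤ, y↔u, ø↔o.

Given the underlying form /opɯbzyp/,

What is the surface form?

/o/ harmonizes with /y/ ([-back]) → [ø]
/ɯ/ harmonizes with /y/ ([-back]) → [i]

[øpibzyp]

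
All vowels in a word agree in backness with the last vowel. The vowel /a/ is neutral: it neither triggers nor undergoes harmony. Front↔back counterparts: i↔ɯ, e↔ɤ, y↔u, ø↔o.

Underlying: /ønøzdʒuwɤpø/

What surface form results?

[ønøzdʒywepø]

/u/ harmonizes with /ø/ ([-back]) → [y]
/ɤ/ harmonizes with /ø/ ([-back]) → [e]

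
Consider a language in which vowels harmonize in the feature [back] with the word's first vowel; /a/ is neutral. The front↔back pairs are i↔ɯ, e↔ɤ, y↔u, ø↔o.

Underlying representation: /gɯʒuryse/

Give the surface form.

[gɯʒurusɤ]

/y/ harmonizes with /ɯ/ ([+back]) → [u]
/e/ harmonizes with /ɯ/ ([+back]) → [ɤ]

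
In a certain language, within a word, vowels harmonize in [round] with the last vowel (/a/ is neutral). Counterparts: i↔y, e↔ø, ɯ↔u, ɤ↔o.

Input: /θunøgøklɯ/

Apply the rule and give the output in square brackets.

/u/ harmonizes with /ɯ/ ([-round]) → [ɯ]
/ø/ harmonizes with /ɯ/ ([-round]) → [e]
/ø/ harmonizes with /ɯ/ ([-round]) → [e]

[θɯnegeklɯ]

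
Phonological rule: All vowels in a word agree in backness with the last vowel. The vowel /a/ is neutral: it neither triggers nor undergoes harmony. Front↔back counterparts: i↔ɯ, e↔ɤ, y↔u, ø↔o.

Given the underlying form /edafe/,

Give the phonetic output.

[edafe]

no segment meets the rule's conditions; no change.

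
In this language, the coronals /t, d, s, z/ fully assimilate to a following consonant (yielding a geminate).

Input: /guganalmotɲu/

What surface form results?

[guganalmoɲɲu]

/t/ before /ɲ/ → [ɲ] (total assimilation)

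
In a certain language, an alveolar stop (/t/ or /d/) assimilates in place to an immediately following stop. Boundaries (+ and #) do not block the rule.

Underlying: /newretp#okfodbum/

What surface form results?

/t/ before /p/ (labial) → [p]
/d/ before /b/ (labial) → [b]

[newrepp#okfobbum]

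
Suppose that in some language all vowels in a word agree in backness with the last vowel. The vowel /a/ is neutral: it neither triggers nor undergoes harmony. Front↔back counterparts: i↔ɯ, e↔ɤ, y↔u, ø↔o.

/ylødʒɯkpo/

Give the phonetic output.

/y/ harmonizes with /o/ ([+back]) → [u]
/ø/ harmonizes with /o/ ([+back]) → [o]

[ulodʒɯkpo]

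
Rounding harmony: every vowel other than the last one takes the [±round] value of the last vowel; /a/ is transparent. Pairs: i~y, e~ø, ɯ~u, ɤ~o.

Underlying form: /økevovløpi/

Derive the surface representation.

/ø/ harmonizes with /i/ ([-round]) → [e]
/o/ harmonizes with /i/ ([-round]) → [ɤ]
/ø/ harmonizes with /i/ ([-round]) → [e]

[ekevɤvlepi]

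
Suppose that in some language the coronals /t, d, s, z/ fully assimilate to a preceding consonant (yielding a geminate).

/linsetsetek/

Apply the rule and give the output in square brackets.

/s/ after /n/ → [n] (total assimilation)
/s/ after /t/ → [t] (total assimilation)

[linnettetek]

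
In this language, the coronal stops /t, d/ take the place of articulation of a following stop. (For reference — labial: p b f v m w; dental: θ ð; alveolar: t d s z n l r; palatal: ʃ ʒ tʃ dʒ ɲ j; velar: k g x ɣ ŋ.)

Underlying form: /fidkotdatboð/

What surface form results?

[figkotdapboð]

/d/ before /k/ (velar) → [g]
/t/ before /b/ (labial) → [p]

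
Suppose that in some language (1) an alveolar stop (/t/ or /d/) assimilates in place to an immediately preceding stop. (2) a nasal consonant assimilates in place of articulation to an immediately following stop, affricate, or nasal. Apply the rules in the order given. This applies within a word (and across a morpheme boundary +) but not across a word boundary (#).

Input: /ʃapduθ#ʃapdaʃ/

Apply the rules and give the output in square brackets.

Rule 1: /d/ after /p/ (labial) → [b]
Rule 1: /d/ after /p/ (labial) → [b]
After rule 1: ʃapbuθ#ʃapbaʃ
Rule 2: no segment meets the rule's conditions; no change.

[ʃapbuθ#ʃapbaʃ]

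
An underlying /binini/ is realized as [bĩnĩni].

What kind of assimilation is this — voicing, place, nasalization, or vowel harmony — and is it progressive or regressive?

nasalization, regressive

/i/→[ĩ] /i/→[ĩ].
Each target copies a feature from the following segment, so the direction is regressive.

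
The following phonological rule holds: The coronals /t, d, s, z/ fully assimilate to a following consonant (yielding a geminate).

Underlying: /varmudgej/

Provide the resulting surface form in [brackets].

/d/ before /g/ → [g] (total assimilation)

[varmuggej]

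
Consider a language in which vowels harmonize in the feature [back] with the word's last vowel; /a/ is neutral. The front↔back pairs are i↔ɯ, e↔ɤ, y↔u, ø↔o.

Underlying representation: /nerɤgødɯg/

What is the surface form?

/e/ harmonizes with /ɯ/ ([+back]) → [ɤ]
/ø/ harmonizes with /ɯ/ ([+back]) → [o]

[nɤrɤgodɯg]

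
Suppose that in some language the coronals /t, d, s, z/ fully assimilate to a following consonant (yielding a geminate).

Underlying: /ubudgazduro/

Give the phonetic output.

/d/ before /g/ → [g] (total assimilation)
/z/ before /d/ → [d] (total assimilation)

[ubuggadduro]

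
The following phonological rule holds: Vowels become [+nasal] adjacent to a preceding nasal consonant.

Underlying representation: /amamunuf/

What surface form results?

[amãmũnũf]

/a/ after nasal /m/ → [ã]
/u/ after nasal /m/ → [ũ]
/u/ after nasal /n/ → [ũ]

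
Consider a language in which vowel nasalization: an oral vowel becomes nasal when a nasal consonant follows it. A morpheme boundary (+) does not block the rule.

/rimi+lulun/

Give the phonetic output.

/i/ before nasal /m/ → [ĩ]
/u/ before nasal /n/ → [ũ]

[rĩmi+lulũn]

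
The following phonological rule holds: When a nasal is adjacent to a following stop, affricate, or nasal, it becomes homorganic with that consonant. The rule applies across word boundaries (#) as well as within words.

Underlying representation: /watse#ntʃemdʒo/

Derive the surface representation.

[watse#ɲtʃeɲdʒo]

/n/ before /tʃ/ (palatal) → [ɲ]
/m/ before /dʒ/ (palatal) → [ɲ]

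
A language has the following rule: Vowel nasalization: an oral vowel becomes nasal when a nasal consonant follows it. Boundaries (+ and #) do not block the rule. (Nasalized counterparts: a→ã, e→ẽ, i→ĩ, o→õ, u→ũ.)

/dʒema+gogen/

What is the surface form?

/e/ before nasal /m/ → [ẽ]
/e/ before nasal /n/ → [ẽ]

[dʒẽma+gogẽn]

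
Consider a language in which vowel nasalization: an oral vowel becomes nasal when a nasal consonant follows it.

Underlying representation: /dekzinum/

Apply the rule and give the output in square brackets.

/i/ before nasal /n/ → [ĩ]
/u/ before nasal /m/ → [ũ]

[dekzĩnũm]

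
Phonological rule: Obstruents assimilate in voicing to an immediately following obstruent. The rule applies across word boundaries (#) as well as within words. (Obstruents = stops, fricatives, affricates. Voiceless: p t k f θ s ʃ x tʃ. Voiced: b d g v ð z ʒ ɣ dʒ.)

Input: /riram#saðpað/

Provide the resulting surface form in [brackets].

[riram#saθpað]

/ð/ before /p/ (voiceless) → [θ]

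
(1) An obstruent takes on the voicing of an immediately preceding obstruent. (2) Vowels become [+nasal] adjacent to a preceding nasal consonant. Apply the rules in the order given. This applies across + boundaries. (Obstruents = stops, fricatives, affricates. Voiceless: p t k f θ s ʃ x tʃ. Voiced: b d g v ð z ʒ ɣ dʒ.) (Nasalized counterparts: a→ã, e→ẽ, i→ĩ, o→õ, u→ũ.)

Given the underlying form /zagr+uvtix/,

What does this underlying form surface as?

Rule 1: /t/ after /v/ (voiced) → [d]
After rule 1: zagr+uvdix
Rule 2: no segment meets the rule's conditions; no change.

[zagr+uvdix]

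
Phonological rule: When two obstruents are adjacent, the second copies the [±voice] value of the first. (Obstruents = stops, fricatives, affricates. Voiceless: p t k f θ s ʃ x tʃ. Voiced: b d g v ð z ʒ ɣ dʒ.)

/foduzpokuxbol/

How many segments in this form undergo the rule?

/p/ after /z/ (voiced) → [b]
/b/ after /x/ (voiceless) → [p]
2 segments change.

2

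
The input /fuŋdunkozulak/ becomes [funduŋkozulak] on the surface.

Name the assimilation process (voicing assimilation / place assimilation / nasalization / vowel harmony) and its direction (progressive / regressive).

/ŋ/→[n] /n/→[ŋ].
Each target copies a feature from the following segment, so the direction is regressive.

place assimilation, regressive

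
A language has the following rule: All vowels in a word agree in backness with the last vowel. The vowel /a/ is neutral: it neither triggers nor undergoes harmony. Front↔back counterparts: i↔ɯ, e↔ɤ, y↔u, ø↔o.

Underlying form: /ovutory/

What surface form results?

[øvytøry]

/o/ harmonizes with /y/ ([-back]) → [ø]
/u/ harmonizes with /y/ ([-back]) → [y]
/o/ harmonizes with /y/ ([-back]) → [ø]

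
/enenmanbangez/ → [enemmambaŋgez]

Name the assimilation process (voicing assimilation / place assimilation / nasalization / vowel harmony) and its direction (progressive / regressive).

place assimilation, regressive

/n/→[m] /n/→[m] /n/→[ŋ].
Each target copies a feature from the following segment, so the direction is regressive.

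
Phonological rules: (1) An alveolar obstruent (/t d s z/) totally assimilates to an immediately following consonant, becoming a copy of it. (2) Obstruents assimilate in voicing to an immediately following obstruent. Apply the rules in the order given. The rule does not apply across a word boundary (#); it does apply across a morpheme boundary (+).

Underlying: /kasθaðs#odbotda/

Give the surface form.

Rule 1: /s/ before /θ/ → [θ] (total assimilation)
Rule 1: /d/ before /b/ → [b] (total assimilation)
Rule 1: /t/ before /d/ → [d] (total assimilation)
After rule 1: kaθθaðs#obbodda
Rule 2: /ð/ before /s/ (voiceless) → [θ]

[kaθθaθs#obbodda]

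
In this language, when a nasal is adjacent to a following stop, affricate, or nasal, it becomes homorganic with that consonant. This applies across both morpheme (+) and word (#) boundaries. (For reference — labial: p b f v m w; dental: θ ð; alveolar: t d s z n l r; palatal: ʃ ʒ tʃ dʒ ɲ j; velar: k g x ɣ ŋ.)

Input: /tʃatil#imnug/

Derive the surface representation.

/m/ before /n/ (alveolar) → [n]

[tʃatil#innug]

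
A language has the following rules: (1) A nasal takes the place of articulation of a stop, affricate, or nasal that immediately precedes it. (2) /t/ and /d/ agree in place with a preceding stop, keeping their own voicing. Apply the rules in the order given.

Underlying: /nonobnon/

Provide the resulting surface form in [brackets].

[nonobmon]

Rule 1: /n/ after /b/ (labial) → [m]
After rule 1: nonobmon
Rule 2: no segment meets the rule's conditions; no change.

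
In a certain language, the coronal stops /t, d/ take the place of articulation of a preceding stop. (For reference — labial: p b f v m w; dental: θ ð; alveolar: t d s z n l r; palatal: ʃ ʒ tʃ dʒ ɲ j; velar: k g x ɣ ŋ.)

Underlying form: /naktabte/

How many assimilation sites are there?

2

/t/ after /k/ (velar) → [k]
/t/ after /b/ (labial) → [p]
2 segments change.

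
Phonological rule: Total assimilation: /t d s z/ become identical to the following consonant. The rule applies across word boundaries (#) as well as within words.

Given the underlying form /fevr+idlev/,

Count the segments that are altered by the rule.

1

/d/ before /l/ → [l] (total assimilation)
1 segment changes.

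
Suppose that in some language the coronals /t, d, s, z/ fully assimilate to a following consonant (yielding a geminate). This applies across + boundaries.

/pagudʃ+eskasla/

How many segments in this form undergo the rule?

/d/ before /ʃ/ → [ʃ] (total assimilation)
/s/ before /k/ → [k] (total assimilation)
/s/ before /l/ → [l] (total assimilation)
3 segments change.

3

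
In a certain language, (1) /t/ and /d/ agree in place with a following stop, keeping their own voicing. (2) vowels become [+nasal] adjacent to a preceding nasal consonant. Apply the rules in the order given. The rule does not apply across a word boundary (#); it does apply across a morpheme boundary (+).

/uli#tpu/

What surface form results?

Rule 1: /t/ before /p/ (labial) → [p]
After rule 1: uli#ppu
Rule 2: no segment meets the rule's conditions; no change.

[uli#ppu]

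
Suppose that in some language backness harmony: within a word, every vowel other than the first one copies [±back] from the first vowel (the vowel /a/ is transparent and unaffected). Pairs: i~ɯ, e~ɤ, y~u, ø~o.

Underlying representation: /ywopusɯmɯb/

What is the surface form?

[ywøpysimib]

/o/ harmonizes with /y/ ([-back]) → [ø]
/u/ harmonizes with /y/ ([-back]) → [y]
/ɯ/ harmonizes with /y/ ([-back]) → [i]
/ɯ/ harmonizes with /y/ ([-back]) → [i]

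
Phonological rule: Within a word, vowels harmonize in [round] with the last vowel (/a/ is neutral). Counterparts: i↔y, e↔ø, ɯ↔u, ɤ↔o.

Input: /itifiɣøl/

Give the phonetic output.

[ytyfyɣøl]

/i/ harmonizes with /ø/ ([+round]) → [y]
/i/ harmonizes with /ø/ ([+round]) → [y]
/i/ harmonizes with /ø/ ([+round]) → [y]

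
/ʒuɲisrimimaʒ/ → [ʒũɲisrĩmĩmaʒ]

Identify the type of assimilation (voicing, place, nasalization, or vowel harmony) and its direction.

nasalization, regressive

/u/→[ũ] /i/→[ĩ] /i/→[ĩ].
Each target copies a feature from the following segment, so the direction is regressive.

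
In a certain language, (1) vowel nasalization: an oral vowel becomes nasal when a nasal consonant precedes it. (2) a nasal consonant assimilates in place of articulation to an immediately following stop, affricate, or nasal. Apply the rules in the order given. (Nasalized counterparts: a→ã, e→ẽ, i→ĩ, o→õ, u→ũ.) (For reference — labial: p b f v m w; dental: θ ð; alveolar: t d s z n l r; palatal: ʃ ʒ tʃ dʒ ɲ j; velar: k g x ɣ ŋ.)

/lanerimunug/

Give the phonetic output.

Rule 1: /e/ after nasal /n/ → [ẽ]
Rule 1: /u/ after nasal /m/ → [ũ]
Rule 1: /u/ after nasal /n/ → [ũ]
After rule 1: lanẽrimũnũg
Rule 2: no segment meets the rule's conditions; no change.

[lanẽrimũnũg]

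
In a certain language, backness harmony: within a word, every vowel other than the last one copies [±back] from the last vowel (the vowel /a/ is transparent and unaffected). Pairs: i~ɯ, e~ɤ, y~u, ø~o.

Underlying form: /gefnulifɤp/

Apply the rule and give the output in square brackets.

[gɤfnulɯfɤp]

/e/ harmonizes with /ɤ/ ([+back]) → [ɤ]
/i/ harmonizes with /ɤ/ ([+back]) → [ɯ]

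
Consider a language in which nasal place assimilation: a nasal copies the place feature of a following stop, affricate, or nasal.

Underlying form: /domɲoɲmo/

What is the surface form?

/m/ before /ɲ/ (palatal) → [ɲ]
/ɲ/ before /m/ (labial) → [m]

[doɲɲommo]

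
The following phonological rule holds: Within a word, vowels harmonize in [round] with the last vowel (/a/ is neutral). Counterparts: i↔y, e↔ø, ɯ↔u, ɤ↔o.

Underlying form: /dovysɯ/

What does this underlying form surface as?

/o/ harmonizes with /ɯ/ ([-round]) → [ɤ]
/y/ harmonizes with /ɯ/ ([-round]) → [i]

[dɤvisɯ]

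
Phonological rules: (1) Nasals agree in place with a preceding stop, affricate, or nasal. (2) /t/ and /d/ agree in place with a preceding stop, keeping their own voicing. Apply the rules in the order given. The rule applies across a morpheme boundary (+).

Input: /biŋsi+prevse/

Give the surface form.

[biŋsi+prevse]

Rule 1: no segment meets the rule's conditions; no change.
After rule 1: biŋsi+prevse
Rule 2: no segment meets the rule's conditions; no change.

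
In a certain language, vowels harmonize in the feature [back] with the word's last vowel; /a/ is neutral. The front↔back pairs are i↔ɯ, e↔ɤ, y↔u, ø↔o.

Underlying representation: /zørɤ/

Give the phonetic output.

/ø/ harmonizes with /ɤ/ ([+back]) → [o]

[zorɤ]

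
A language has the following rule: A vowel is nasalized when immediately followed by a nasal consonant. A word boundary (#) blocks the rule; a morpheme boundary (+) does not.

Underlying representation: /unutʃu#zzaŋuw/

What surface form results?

/u/ before nasal /n/ → [ũ]
/a/ before nasal /ŋ/ → [ã]

[ũnutʃu#zzãŋuw]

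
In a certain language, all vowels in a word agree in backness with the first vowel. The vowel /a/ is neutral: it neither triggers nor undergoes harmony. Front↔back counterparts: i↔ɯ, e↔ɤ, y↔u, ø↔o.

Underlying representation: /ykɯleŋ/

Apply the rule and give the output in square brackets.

[ykileŋ]

/ɯ/ harmonizes with /y/ ([-back]) → [i]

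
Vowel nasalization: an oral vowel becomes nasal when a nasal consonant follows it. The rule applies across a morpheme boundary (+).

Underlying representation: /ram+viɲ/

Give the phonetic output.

[rãm+vĩɲ]

/a/ before nasal /m/ → [ã]
/i/ before nasal /ɲ/ → [ĩ]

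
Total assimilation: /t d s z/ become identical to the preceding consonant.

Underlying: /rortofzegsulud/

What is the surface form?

/t/ after /r/ → [r] (total assimilation)
/z/ after /f/ → [f] (total assimilation)
/s/ after /g/ → [g] (total assimilation)

[rorroffeggulud]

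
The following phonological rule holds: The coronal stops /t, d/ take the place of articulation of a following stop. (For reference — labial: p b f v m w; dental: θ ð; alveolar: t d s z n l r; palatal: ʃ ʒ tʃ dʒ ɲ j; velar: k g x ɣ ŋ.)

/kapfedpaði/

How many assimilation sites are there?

1

/d/ before /p/ (labial) → [b]
1 segment changes.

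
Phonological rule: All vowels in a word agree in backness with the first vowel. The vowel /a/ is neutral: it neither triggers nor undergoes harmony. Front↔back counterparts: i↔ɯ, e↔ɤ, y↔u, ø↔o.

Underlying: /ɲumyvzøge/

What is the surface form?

/y/ harmonizes with /u/ ([+back]) → [u]
/ø/ harmonizes with /u/ ([+back]) → [o]
/e/ harmonizes with /u/ ([+back]) → [ɤ]

[ɲumuvzogɤ]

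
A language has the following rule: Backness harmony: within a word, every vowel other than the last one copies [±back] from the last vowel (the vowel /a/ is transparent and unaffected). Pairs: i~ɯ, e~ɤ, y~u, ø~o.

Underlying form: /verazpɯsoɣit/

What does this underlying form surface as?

/ɯ/ harmonizes with /i/ ([-back]) → [i]
/o/ harmonizes with /i/ ([-back]) → [ø]

[verazpisøɣit]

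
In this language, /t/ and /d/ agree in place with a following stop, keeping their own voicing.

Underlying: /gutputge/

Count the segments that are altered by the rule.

/t/ before /p/ (labial) → [p]
/t/ before /g/ (velar) → [k]
2 segments change.

2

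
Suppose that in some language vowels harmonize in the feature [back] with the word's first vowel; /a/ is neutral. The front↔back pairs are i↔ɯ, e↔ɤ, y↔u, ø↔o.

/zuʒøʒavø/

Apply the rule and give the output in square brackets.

[zuʒoʒavo]

/ø/ harmonizes with /u/ ([+back]) → [o]
/ø/ harmonizes with /u/ ([+back]) → [o]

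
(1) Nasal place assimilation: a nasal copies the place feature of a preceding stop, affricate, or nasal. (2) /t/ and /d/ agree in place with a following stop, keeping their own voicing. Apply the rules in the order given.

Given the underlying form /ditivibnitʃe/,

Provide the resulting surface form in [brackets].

[ditivibmitʃe]

Rule 1: /n/ after /b/ (labial) → [m]
After rule 1: ditivibmitʃe
Rule 2: no segment meets the rule's conditions; no change.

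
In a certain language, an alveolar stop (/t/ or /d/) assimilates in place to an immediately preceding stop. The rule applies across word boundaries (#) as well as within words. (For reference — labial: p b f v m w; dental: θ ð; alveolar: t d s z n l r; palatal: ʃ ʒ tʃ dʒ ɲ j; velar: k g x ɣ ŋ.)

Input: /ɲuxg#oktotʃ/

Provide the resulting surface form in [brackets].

[ɲuxg#okkotʃ]

/t/ after /k/ (velar) → [k]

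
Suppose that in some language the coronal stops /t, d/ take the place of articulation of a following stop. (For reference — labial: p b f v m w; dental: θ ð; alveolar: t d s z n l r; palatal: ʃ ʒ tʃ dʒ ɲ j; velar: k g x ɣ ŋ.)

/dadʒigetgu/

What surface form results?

/t/ before /g/ (velar) → [k]

[dadʒigekgu]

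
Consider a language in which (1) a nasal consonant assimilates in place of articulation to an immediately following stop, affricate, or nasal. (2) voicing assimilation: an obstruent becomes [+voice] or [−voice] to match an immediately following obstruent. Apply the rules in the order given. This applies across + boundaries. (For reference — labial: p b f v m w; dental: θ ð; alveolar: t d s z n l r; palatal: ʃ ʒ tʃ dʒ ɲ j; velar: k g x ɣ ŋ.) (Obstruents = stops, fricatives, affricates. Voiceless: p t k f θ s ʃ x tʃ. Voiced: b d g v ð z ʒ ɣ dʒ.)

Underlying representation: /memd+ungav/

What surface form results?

Rule 1: /m/ before /d/ (alveolar) → [n]
Rule 1: /n/ before /g/ (velar) → [ŋ]
After rule 1: mend+uŋgav
Rule 2: no segment meets the rule's conditions; no change.

[mend+uŋgav]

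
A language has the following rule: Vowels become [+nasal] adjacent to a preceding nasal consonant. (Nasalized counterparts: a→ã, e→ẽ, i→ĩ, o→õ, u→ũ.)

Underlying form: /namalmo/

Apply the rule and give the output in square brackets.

/a/ after nasal /n/ → [ã]
/a/ after nasal /m/ → [ã]
/o/ after nasal /m/ → [õ]

[nãmãlmõ]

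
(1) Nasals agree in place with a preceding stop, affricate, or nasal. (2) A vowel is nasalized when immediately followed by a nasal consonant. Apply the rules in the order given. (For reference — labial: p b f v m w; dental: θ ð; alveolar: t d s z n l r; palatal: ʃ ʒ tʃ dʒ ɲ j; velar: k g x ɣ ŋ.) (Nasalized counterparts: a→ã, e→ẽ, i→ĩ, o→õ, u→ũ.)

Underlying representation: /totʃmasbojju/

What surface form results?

Rule 1: /m/ after /tʃ/ (palatal) → [ɲ]
After rule 1: totʃɲasbojju
Rule 2: no segment meets the rule's conditions; no change.

[totʃɲasbojju]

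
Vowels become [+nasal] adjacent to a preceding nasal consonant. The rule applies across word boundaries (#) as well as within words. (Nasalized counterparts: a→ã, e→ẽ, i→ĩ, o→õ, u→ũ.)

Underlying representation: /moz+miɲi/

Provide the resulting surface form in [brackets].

/o/ after nasal /m/ → [õ]
/i/ after nasal /m/ → [ĩ]
/i/ after nasal /ɲ/ → [ĩ]

[mõz+mĩɲĩ]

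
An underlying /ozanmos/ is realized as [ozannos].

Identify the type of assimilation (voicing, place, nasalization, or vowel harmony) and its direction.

/m/→[n].
Each target copies a feature from the preceding segment, so the direction is progressive.

place assimilation, progressive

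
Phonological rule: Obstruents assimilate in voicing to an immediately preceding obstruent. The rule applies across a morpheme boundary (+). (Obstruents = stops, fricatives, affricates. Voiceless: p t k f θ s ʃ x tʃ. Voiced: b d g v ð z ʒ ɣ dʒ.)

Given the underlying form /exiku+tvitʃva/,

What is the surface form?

[exiku+tfitʃfa]

/v/ after /t/ (voiceless) → [f]
/v/ after /tʃ/ (voiceless) → [f]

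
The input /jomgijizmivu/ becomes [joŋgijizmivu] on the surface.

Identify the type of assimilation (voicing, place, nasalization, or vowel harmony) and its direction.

/m/→[ŋ].
Each target copies a feature from the following segment, so the direction is regressive.

place assimilation, regressive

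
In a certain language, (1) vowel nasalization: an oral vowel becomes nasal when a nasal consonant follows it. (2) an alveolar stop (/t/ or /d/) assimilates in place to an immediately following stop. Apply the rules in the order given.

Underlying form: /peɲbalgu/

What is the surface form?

Rule 1: /e/ before nasal /ɲ/ → [ẽ]
After rule 1: pẽɲbalgu
Rule 2: no segment meets the rule's conditions; no change.

[pẽɲbalgu]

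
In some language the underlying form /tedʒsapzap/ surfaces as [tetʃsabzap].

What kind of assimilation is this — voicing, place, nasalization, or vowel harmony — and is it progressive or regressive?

voicing assimilation, regressive

/dʒ/→[tʃ] /p/→[b].
Each target copies a feature from the following segment, so the direction is regressive.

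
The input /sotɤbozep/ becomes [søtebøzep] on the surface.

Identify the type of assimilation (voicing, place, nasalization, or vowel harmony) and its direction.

/o/→[ø] /ɤ/→[e] /o/→[ø].
Vowels agree with the last vowel, so the harmony is regressive.

vowel harmony, regressive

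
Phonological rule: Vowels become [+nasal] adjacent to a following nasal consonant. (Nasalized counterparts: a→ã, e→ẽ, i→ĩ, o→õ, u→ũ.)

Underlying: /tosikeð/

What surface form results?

no segment meets the rule's conditions; no change.

[tosikeð]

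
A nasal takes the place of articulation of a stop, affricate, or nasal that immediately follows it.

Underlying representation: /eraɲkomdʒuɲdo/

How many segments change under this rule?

/ɲ/ before /k/ (velar) → [ŋ]
/m/ before /dʒ/ (palatal) → [ɲ]
/ɲ/ before /d/ (alveolar) → [n]
3 segments change.

3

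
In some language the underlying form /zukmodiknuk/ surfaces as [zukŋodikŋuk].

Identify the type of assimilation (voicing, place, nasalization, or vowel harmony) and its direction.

/m/→[ŋ] /n/→[ŋ].
Each target copies a feature from the preceding segment, so the direction is progressive.

place assimilation, progressive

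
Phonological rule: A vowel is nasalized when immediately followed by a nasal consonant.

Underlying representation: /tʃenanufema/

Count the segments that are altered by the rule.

/e/ before nasal /n/ → [ẽ]
/a/ before nasal /n/ → [ã]
/e/ before nasal /m/ → [ẽ]
3 segments change.

3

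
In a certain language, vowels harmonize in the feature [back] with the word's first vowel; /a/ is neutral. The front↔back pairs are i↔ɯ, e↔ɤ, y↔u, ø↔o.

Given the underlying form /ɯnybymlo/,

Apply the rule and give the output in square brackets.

[ɯnubumlo]

/y/ harmonizes with /ɯ/ ([+back]) → [u]
/y/ harmonizes with /ɯ/ ([+back]) → [u]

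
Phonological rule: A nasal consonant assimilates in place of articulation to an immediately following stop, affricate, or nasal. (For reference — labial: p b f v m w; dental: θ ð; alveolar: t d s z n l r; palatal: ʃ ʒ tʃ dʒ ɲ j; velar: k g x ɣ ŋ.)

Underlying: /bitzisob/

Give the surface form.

no segment meets the rule's conditions; no change.

[bitzisob]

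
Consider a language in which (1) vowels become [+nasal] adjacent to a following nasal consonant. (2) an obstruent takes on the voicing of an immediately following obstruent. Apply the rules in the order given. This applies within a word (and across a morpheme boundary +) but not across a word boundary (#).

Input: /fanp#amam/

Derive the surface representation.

Rule 1: /a/ before nasal /n/ → [ã]
Rule 1: /a/ before nasal /m/ → [ã]
Rule 1: /a/ before nasal /m/ → [ã]
After rule 1: fãnp#ãmãm
Rule 2: no segment meets the rule's conditions; no change.

[fãnp#ãmãm]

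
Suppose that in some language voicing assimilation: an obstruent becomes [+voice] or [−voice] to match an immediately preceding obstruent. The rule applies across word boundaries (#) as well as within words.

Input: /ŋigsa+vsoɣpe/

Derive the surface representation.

[ŋigza+vzoɣbe]

/s/ after /g/ (voiced) → [z]
/s/ after /v/ (voiced) → [z]
/p/ after /ɣ/ (voiced) → [b]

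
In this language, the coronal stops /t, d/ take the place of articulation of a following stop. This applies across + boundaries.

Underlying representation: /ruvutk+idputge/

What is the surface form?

[ruvukk+ibpukge]

/t/ before /k/ (velar) → [k]
/d/ before /p/ (labial) → [b]
/t/ before /g/ (velar) → [k]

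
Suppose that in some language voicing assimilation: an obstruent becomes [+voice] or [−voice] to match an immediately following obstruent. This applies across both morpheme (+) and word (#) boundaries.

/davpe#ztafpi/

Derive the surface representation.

/v/ before /p/ (voiceless) → [f]
/z/ before /t/ (voiceless) → [s]

[dafpe#stafpi]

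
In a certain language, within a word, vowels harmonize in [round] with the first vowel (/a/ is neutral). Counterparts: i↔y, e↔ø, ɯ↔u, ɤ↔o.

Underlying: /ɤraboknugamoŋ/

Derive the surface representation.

/o/ harmonizes with /ɤ/ ([-round]) → [ɤ]
/u/ harmonizes with /ɤ/ ([-round]) → [ɯ]
/o/ harmonizes with /ɤ/ ([-round]) → [ɤ]

[ɤrabɤknɯgamɤŋ]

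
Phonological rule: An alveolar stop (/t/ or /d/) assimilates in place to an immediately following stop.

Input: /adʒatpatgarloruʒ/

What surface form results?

/t/ before /p/ (labial) → [p]
/t/ before /g/ (velar) → [k]

[adʒappakgarloruʒ]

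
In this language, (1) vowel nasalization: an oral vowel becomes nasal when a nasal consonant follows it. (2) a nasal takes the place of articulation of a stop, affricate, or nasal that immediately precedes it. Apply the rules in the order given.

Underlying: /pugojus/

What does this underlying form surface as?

[pugojus]

Rule 1: no segment meets the rule's conditions; no change.
After rule 1: pugojus
Rule 2: no segment meets the rule's conditions; no change.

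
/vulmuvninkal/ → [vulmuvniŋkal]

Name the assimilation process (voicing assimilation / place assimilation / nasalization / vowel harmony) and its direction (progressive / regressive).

place assimilation, regressive

/n/→[ŋ].
Each target copies a feature from the following segment, so the direction is regressive.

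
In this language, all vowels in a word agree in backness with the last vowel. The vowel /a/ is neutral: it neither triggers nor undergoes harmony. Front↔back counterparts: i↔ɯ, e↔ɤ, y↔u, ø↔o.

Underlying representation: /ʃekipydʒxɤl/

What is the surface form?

[ʃɤkɯpudʒxɤl]

/e/ harmonizes with /ɤ/ ([+back]) → [ɤ]
/i/ harmonizes with /ɤ/ ([+back]) → [ɯ]
/y/ harmonizes with /ɤ/ ([+back]) → [u]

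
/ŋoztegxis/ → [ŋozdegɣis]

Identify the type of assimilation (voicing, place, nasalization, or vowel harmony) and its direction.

voicing assimilation, progressive

/t/→[d] /x/→[ɣ].
Each target copies a feature from the preceding segment, so the direction is progressive.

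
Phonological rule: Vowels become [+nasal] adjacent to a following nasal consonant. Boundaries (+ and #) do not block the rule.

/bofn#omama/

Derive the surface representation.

[bofn#õmãma]

/o/ before nasal /m/ → [õ]
/a/ before nasal /m/ → [ã]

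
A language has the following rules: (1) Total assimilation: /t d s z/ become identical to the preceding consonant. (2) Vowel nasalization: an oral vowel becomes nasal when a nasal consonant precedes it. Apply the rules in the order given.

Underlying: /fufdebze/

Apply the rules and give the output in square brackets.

[fuffebbe]

Rule 1: /d/ after /f/ → [f] (total assimilation)
Rule 1: /z/ after /b/ → [b] (total assimilation)
After rule 1: fuffebbe
Rule 2: no segment meets the rule's conditions; no change.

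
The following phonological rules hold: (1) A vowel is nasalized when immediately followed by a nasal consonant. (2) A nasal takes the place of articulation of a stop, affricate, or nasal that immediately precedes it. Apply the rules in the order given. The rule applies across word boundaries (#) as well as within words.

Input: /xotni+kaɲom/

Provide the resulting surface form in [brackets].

[xotni+kãɲõm]

Rule 1: /a/ before nasal /ɲ/ → [ã]
Rule 1: /o/ before nasal /m/ → [õ]
After rule 1: xotni+kãɲõm
Rule 2: no segment meets the rule's conditions; no change.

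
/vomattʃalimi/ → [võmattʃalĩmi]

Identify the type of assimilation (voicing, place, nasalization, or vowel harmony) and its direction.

nasalization, regressive

/o/→[õ] /i/→[ĩ].
Each target copies a feature from the following segment, so the direction is regressive.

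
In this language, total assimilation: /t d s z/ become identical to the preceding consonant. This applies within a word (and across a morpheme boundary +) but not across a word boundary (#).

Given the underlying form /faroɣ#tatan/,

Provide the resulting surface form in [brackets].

no segment meets the rule's conditions; no change.

[faroɣ#tatan]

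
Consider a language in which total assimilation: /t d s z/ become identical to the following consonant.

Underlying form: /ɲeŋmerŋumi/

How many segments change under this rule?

No segment meets the rule's conditions.

0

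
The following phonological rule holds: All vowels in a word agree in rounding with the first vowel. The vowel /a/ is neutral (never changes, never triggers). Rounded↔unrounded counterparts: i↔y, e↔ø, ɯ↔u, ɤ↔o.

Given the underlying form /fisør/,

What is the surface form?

[fiser]

/ø/ harmonizes with /i/ ([-round]) → [e]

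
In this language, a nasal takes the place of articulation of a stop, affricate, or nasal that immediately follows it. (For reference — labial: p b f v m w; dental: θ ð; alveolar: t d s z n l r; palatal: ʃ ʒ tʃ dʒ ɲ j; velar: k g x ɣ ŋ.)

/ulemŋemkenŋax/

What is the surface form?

[uleŋŋeŋkeŋŋax]

/m/ before /ŋ/ (velar) → [ŋ]
/m/ before /k/ (velar) → [ŋ]
/n/ before /ŋ/ (velar) → [ŋ]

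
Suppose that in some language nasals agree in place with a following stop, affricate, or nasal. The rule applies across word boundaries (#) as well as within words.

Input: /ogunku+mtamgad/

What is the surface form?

/n/ before /k/ (velar) → [ŋ]
/m/ before /t/ (alveolar) → [n]
/m/ before /g/ (velar) → [ŋ]

[oguŋku+ntaŋgad]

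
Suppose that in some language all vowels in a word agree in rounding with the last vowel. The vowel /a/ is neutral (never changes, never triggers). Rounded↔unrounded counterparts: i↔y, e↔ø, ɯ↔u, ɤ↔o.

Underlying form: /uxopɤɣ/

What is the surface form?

/u/ harmonizes with /ɤ/ ([-round]) → [ɯ]
/o/ harmonizes with /ɤ/ ([-round]) → [ɤ]

[ɯxɤpɤɣ]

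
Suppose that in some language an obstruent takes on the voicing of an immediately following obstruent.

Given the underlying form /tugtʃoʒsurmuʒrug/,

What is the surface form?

[tuktʃoʃsurmuʒrug]

/g/ before /tʃ/ (voiceless) → [k]
/ʒ/ before /s/ (voiceless) → [ʃ]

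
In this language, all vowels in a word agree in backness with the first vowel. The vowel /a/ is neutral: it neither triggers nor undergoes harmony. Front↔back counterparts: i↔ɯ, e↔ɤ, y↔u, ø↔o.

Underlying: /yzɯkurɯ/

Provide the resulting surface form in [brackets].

[yzikyri]

/ɯ/ harmonizes with /y/ ([-back]) → [i]
/u/ harmonizes with /y/ ([-back]) → [y]
/ɯ/ harmonizes with /y/ ([-back]) → [i]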